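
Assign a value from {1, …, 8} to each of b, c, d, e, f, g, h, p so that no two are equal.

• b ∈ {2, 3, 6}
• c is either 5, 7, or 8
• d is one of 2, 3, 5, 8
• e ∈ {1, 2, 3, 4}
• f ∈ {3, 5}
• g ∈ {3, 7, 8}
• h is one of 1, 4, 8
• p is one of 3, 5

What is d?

The 8 variables together cover exactly {1, 2, 3, 4, 5, 6, 7, 8} — 8 values for 8 variables — and 6 appears only in b's list, so b = 6.
f and p between them cover only {3, 5} — a naked pair. Remove those values from c, d, e, g.
c and g between them cover only {7, 8} — a naked pair. Remove those values from d, h.
So d = 2.

2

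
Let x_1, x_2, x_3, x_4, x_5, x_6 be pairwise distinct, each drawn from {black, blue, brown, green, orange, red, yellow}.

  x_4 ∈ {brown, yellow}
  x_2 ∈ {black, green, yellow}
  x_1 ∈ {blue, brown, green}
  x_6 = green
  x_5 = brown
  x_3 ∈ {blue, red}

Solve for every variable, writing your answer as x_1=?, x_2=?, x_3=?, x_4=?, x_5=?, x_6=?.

x_5 must be brown (only option left). Strike brown from x_1, x_4.
x_6 must be green (only option left). Strike green from x_1, x_2.
That leaves x_1 = blue. Eliminate blue elsewhere: x_3.
That leaves x_3 = red.
x_4 has just one choice, so x_4 = yellow. So x_2 can't be yellow.
That leaves x_2 = black.

x_1=blue, x_2=black, x_3=red, x_4=yellow, x_5=brown, x_6=green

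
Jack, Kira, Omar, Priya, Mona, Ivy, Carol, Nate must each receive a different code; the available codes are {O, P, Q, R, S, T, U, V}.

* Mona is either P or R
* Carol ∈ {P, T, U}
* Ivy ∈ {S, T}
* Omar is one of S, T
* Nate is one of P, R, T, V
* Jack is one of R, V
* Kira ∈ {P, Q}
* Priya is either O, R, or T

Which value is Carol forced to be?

U

Among the 8 variables, O fits only Priya (and all 8 values in {O, P, Q, R, S, T, U, V} must be used), so Priya = O.
The 7 still-open variables draw from only 7 values {P, Q, R, S, T, U, V}, so each is used; only Kira can be Q, hence Kira = Q.
Among the 6 still-open variables, U fits only Carol (and all 6 values in {P, R, S, T, U, V} must be used), so Carol = U.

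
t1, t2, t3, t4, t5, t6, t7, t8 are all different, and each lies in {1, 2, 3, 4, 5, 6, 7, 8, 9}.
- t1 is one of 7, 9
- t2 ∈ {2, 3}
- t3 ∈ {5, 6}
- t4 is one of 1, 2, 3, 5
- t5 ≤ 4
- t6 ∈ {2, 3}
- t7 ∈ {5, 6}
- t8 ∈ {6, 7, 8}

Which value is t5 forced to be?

The 2 variables t2 and t6 are confined to {2, 3}, which locks those values in; drop them from t4, t5.
t3 and t7 share exactly the 2 values {5, 6}; by pigeonhole those values go to them, so strike 5, 6 from t4, t8.
That leaves t4 = 1. So t5 can't be 1.
So t5 = 4.

4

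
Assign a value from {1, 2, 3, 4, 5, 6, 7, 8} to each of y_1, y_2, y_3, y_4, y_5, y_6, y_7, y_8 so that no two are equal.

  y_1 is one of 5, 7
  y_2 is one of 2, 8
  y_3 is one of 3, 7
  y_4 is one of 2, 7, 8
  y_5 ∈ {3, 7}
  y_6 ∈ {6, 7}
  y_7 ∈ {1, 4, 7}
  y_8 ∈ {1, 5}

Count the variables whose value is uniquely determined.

4

Among the 8 variables, 4 fits only y_7 (and all 8 values in {1, 2, 3, 4, 5, 6, 7, 8} must be used), so y_7 = 4.
The 7 still-open variables together cover exactly {1, 2, 3, 5, 6, 7, 8} — 7 values for 7 variables — and 1 appears only in y_8's list, so y_8 = 1.
The 6 still-open variables draw from only 6 values {2, 3, 5, 6, 7, 8}, so each is used; only y_1 can be 5, hence y_1 = 5.
The 5 still-open variables together cover exactly {2, 3, 6, 7, 8} — 5 values for 5 variables — and 6 appears only in y_6's list, so y_6 = 6.
y_3 and y_5 between them cover only {3, 7} — a naked pair. Remove those values from y_4.
Determined: y_1=5, y_6=6, y_7=4, y_8=1. The other variables each still have more than one consistent value. That makes 4.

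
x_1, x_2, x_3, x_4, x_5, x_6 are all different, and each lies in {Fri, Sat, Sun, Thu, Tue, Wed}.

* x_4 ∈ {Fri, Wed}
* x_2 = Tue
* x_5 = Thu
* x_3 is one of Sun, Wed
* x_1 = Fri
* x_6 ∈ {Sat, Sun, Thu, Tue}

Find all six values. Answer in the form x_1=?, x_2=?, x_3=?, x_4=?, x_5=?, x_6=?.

x_1's domain is down to {Fri}, so x_1 = Fri. Strike Fri from x_4.
x_2's domain is down to {Tue}, so x_2 = Tue. Strike Tue from x_6.
x_4's domain is down to {Wed}, so x_4 = Wed. Strike Wed from x_3.
x_5 must be Thu (only option left). So x_6 can't be Thu.
x_3 must be Sun (only option left). Remove Sun from x_6.
x_6 has just one choice, so x_6 = Sat.

x_1=Fri, x_2=Tue, x_3=Sun, x_4=Wed, x_5=Thu, x_6=Sat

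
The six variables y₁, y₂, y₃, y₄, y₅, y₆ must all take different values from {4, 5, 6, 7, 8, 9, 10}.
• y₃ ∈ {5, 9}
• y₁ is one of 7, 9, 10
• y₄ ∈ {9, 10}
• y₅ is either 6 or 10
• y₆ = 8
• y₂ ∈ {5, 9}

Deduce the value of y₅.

6

y₆'s domain is down to {8}, so y₆ = 8.
The 5 still-open variables draw from only 5 values {5, 6, 7, 9, 10}, so each is used; only y₅ can be 6, hence y₅ = 6.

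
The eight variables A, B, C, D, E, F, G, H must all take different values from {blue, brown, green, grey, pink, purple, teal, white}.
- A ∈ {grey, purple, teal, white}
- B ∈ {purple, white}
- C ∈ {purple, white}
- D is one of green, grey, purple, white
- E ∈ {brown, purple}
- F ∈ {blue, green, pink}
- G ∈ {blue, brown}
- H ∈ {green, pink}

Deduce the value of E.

Among the 8 variables, teal fits only A (and all 8 values in {blue, brown, green, grey, pink, purple, teal, white} must be used), so A = teal.
The 7 still-open variables together cover exactly {blue, brown, green, grey, pink, purple, white} — 7 values for 7 variables — and grey appears only in D's list, so D = grey.
B and C share exactly the 2 values {purple, white}; by pigeonhole those values go to them, so strike purple, white from E.
So E = brown.

brown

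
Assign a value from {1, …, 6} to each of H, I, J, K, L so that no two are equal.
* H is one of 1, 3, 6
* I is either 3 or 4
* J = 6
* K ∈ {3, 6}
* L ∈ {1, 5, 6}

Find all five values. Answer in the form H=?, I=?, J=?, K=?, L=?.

J's domain is down to {6}, so J = 6. Strike 6 from H, K, L.
K's domain is down to {3}, so K = 3. Eliminate 3 elsewhere: H, I.
H has just one choice, so H = 1. So L can't be 1.
That leaves I = 4.
L has just one choice, so L = 5.

H=1, I=4, J=6, K=3, L=5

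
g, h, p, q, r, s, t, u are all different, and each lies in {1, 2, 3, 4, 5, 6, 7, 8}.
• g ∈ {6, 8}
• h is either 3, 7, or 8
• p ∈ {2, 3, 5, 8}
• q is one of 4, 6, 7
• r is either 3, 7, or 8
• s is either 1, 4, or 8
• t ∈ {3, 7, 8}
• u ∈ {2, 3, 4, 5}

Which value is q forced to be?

The 8 variables draw from only 8 values {1, 2, 3, 4, 5, 6, 7, 8}, so each is used; only s can be 1, hence s = 1.
The 3 variables h, r, t are confined to {3, 7, 8}, which locks those values in; drop them from g, p, q, u.
That leaves g = 6. So q can't be 6.
So q = 4.

4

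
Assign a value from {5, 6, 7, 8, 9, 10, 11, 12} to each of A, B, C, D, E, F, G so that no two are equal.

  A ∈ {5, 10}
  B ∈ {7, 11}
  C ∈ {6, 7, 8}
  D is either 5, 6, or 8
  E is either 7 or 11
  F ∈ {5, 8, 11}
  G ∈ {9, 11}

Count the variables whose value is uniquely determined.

The 7 variables together cover exactly {5, 6, 7, 8, 9, 10, 11} — 7 values for 7 variables — and 9 appears only in G's list, so G = 9.
The 6 still-open variables draw from only 6 values {5, 6, 7, 8, 10, 11}, so each is used; only A can be 10, hence A = 10.
The 2 variables B and E are confined to {7, 11}, which locks those values in; drop them from C, F.
Determined: A=10, G=9. The other variables each still have more than one consistent value. That makes 2.

2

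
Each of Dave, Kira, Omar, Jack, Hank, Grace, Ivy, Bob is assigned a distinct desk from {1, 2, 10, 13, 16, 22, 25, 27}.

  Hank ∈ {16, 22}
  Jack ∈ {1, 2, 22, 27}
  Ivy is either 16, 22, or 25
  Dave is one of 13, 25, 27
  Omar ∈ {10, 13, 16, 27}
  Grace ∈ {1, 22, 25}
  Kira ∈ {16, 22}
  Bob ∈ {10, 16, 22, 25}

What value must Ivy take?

25

The 8 variables together cover exactly {1, 2, 10, 13, 16, 22, 25, 27} — 8 values for 8 variables — and 2 appears only in Jack's list, so Jack = 2.
The 7 still-open variables together cover exactly {1, 10, 13, 16, 22, 25, 27} — 7 values for 7 variables — and 1 appears only in Grace's list, so Grace = 1.
Kira and Hank between them cover only {16, 22} — a naked pair. Remove those values from Omar, Ivy, Bob.
So Ivy = 25.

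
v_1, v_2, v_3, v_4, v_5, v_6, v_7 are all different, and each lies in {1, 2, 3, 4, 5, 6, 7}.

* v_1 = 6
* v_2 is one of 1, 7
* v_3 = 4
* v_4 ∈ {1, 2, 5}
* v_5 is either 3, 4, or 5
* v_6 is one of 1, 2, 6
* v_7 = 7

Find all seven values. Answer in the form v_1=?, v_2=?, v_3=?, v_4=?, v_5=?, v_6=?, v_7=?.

v_1 has just one choice, so v_1 = 6. Remove 6 from v_6.
v_3 must be 4 (only option left). Remove 4 from v_5.
That leaves v_7 = 7. Eliminate 7 elsewhere: v_2.
That leaves v_2 = 1. So v_4, v_6 can't be 1.
v_6 has just one choice, so v_6 = 2. Eliminate 2 elsewhere: v_4.
That leaves v_4 = 5. Strike 5 from v_5.
v_5's domain is down to {3}, so v_5 = 3.

v_1=6, v_2=1, v_3=4, v_4=5, v_5=3, v_6=2, v_7=7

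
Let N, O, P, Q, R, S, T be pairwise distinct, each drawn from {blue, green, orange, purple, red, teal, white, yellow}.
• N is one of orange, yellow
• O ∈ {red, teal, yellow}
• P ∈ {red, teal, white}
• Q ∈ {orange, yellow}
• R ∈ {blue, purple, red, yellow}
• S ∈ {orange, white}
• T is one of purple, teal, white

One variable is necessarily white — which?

S

The 7 variables together cover exactly {blue, orange, purple, red, teal, white, yellow} — 7 values for 7 variables — and blue appears only in R's list, so R = blue.
The 6 still-open variables together cover exactly {orange, purple, red, teal, white, yellow} — 6 values for 6 variables — and purple appears only in T's list, so T = purple.
N and Q between them cover only {orange, yellow} — a naked pair. Remove those values from O, S.
So white goes to S.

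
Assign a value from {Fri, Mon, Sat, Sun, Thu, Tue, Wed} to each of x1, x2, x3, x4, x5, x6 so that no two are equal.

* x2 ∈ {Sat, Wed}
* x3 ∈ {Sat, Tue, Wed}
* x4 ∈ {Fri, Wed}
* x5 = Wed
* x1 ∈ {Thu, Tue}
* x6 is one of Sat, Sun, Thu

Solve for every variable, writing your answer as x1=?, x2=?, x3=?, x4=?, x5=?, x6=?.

x5 has just one choice, so x5 = Wed. Eliminate Wed elsewhere: x2, x3, x4.
That leaves x2 = Sat. Remove Sat from x3, x6.
x3 must be Tue (only option left). Strike Tue from x1.
x4 must be Fri (only option left).
x1's domain is down to {Thu}, so x1 = Thu. Strike Thu from x6.
x6's domain is down to {Sun}, so x6 = Sun.

x1=Thu, x2=Sat, x3=Tue, x4=Fri, x5=Wed, x6=Sun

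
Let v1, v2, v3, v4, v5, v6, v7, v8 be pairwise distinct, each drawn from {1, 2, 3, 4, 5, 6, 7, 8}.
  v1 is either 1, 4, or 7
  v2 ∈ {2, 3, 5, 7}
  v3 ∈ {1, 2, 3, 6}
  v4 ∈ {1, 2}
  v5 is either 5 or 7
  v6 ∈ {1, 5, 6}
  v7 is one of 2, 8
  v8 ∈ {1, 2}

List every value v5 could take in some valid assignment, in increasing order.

5, 7

Among the 8 variables, 4 fits only v1 (and all 8 values in {1, 2, 3, 4, 5, 6, 7, 8} must be used), so v1 = 4.
Among the 7 still-open variables, 8 fits only v7 (and all 7 values in {1, 2, 3, 5, 6, 7, 8} must be used), so v7 = 8.
v4 and v8 between them cover only {1, 2} — a naked pair. Remove those values from v2, v3, v6.
No further eliminations apply; v5 can still be any of 5, 7.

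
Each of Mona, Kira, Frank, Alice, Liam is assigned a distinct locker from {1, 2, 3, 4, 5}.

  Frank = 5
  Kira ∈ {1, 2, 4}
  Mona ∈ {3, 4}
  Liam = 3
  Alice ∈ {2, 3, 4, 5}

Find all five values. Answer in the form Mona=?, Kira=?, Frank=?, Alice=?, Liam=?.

Mona=4, Kira=1, Frank=5, Alice=2, Liam=3

Frank has just one choice, so Frank = 5. So Alice can't be 5.
That leaves Liam = 3. Strike 3 from Mona, Alice.
That leaves Mona = 4. Strike 4 from Kira, Alice.
Alice has just one choice, so Alice = 2. Remove 2 from Kira.
Kira's domain is down to {1}, so Kira = 1.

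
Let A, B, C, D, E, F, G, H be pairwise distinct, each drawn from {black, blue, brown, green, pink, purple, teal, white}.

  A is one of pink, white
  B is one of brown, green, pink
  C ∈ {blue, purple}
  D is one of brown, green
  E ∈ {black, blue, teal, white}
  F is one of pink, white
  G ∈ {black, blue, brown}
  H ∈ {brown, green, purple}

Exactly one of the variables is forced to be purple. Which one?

H

The 8 variables draw from only 8 values {black, blue, brown, green, pink, purple, teal, white}, so each is used; only E can be teal, hence E = teal.
The 7 still-open variables together cover exactly {black, blue, brown, green, pink, purple, white} — 7 values for 7 variables — and black appears only in G's list, so G = black.
Among the 6 still-open variables, blue fits only C (and all 6 values in {blue, brown, green, pink, purple, white} must be used), so C = blue.
The 5 still-open variables draw from only 5 values {brown, green, pink, purple, white}, so each is used; only H can be purple, hence H = purple.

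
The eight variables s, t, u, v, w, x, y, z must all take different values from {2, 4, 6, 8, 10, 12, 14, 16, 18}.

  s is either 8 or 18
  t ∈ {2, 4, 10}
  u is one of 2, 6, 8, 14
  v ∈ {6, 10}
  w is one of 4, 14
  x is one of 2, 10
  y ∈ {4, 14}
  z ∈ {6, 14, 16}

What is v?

6

The 8 variables together cover exactly {2, 4, 6, 8, 10, 14, 16, 18} — 8 values for 8 variables — and 16 appears only in z's list, so z = 16.
The 7 still-open variables draw from only 7 values {2, 4, 6, 8, 10, 14, 18}, so each is used; only s can be 18, hence s = 18.
Among the 6 still-open variables, 8 fits only u (and all 6 values in {2, 4, 6, 8, 10, 14} must be used), so u = 8.
The 5 still-open variables together cover exactly {2, 4, 6, 10, 14} — 5 values for 5 variables — and 6 appears only in v's list, so v = 6.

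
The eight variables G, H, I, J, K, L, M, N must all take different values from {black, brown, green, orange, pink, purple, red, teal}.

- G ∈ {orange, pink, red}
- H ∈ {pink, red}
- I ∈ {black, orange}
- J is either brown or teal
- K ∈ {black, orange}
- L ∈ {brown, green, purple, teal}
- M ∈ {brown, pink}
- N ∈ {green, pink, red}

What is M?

brown

The 8 variables draw from only 8 values {black, brown, green, orange, pink, purple, red, teal}, so each is used; only L can be purple, hence L = purple.
The 7 still-open variables together cover exactly {black, brown, green, orange, pink, red, teal} — 7 values for 7 variables — and green appears only in N's list, so N = green.
The 6 still-open variables together cover exactly {black, brown, orange, pink, red, teal} — 6 values for 6 variables — and teal appears only in J's list, so J = teal.
The 5 still-open variables together cover exactly {black, brown, orange, pink, red} — 5 values for 5 variables — and brown appears only in M's list, so M = brown.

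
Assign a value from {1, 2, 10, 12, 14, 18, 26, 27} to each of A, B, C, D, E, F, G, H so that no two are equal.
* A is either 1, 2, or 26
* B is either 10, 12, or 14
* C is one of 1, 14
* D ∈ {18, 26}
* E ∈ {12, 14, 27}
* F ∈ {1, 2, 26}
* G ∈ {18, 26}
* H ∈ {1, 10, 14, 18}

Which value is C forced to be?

The 8 variables draw from only 8 values {1, 2, 10, 12, 14, 18, 26, 27}, so each is used; only E can be 27, hence E = 27.
The 7 still-open variables draw from only 7 values {1, 2, 10, 12, 14, 18, 26}, so each is used; only B can be 12, hence B = 12.
The 6 still-open variables together cover exactly {1, 2, 10, 14, 18, 26} — 6 values for 6 variables — and 10 appears only in H's list, so H = 10.
Among the 5 still-open variables, 14 fits only C (and all 5 values in {1, 2, 14, 18, 26} must be used), so C = 14.

14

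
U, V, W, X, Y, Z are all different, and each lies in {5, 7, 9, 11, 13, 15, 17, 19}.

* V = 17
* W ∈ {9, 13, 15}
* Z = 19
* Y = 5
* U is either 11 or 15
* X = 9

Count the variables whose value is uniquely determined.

4

V's domain is down to {17}, so V = 17.
X must be 9 (only option left). So W can't be 9.
Y's domain is down to {5}, so Y = 5.
Z must be 19 (only option left).
Determined: V=17, X=9, Y=5, Z=19. The other variables each still have more than one consistent value. That makes 4.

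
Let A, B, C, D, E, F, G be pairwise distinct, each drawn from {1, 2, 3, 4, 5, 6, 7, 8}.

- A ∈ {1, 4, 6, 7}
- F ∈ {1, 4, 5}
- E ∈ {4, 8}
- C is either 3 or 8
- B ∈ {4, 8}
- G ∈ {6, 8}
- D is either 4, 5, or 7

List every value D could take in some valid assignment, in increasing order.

The 7 variables together cover exactly {1, 3, 4, 5, 6, 7, 8} — 7 values for 7 variables — and 3 appears only in C's list, so C = 3.
B and E share exactly the 2 values {4, 8}; by pigeonhole those values go to them, so strike 4, 8 from A, D, F, G.
G's domain is down to {6}, so G = 6. So A can't be 6.
No further eliminations apply; D can still be any of 5, 7.

5, 7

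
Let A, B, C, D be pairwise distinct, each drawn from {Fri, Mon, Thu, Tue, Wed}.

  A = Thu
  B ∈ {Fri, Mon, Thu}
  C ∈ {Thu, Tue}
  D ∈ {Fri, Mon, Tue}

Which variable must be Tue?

A's domain is down to {Thu}, so A = Thu. Remove Thu from B, C.
So Tue goes to C.

C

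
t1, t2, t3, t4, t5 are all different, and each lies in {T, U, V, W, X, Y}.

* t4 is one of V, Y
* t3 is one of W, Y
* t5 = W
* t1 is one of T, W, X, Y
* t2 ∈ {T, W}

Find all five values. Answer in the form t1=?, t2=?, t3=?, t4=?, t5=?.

t1=X, t2=T, t3=Y, t4=V, t5=W

t5 must be W (only option left). So t1, t2, t3 can't be W.
That leaves t2 = T. Remove T from t1.
t3 must be Y (only option left). Remove Y from t1, t4.
t4 must be V (only option left).
That leaves t1 = X.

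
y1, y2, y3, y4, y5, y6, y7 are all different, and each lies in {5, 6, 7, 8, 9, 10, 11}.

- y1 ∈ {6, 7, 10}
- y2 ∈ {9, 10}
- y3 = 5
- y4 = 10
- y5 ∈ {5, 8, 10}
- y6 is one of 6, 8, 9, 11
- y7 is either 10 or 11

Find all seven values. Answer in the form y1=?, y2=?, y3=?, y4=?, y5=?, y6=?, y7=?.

y3's domain is down to {5}, so y3 = 5. Remove 5 from y5.
y4 must be 10 (only option left). Strike 10 from y1, y2, y5, y7.
That leaves y5 = 8. Eliminate 8 elsewhere: y6.
y7's domain is down to {11}, so y7 = 11. Strike 11 from y6.
y2 has just one choice, so y2 = 9. Remove 9 from y6.
y6 must be 6 (only option left). So y1 can't be 6.
That leaves y1 = 7.

y1=7, y2=9, y3=5, y4=10, y5=8, y6=6, y7=11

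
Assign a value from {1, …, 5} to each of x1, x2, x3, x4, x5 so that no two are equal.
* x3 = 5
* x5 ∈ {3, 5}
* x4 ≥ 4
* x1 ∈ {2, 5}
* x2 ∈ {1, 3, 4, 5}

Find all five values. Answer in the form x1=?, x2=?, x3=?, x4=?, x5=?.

x1=2, x2=1, x3=5, x4=4, x5=3

x3 must be 5 (only option left). Strike 5 from x1, x2, x4, x5.
That leaves x4 = 4. Eliminate 4 elsewhere: x2.
x5 has just one choice, so x5 = 3. So x2 can't be 3.
That leaves x1 = 2.
That leaves x2 = 1.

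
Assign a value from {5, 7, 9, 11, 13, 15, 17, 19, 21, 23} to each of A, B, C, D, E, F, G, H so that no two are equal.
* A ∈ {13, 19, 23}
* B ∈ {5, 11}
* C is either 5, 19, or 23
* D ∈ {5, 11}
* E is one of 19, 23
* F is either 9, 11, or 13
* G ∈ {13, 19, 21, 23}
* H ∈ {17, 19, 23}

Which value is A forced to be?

13

The 8 variables draw from only 8 values {5, 9, 11, 13, 17, 19, 21, 23}, so each is used; only F can be 9, hence F = 9.
The 7 still-open variables together cover exactly {5, 11, 13, 17, 19, 21, 23} — 7 values for 7 variables — and 17 appears only in H's list, so H = 17.
The 6 still-open variables draw from only 6 values {5, 11, 13, 19, 21, 23}, so each is used; only G can be 21, hence G = 21.
The 5 still-open variables draw from only 5 values {5, 11, 13, 19, 23}, so each is used; only A can be 13, hence A = 13.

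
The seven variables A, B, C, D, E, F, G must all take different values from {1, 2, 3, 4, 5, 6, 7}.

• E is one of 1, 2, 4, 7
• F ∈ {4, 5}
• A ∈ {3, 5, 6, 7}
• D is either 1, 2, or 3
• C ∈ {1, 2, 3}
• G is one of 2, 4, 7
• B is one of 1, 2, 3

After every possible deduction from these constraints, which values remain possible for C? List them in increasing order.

1, 2, 3

The 7 variables together cover exactly {1, 2, 3, 4, 5, 6, 7} — 7 values for 7 variables — and 6 appears only in A's list, so A = 6.
Among the 6 still-open variables, 5 fits only F (and all 6 values in {1, 2, 3, 4, 5, 7} must be used), so F = 5.
B, C, D share exactly the 3 values {1, 2, 3}; by pigeonhole those values go to them, so strike 1, 2, 3 from E, G.
No further eliminations apply; C can still be any of 1, 2, 3.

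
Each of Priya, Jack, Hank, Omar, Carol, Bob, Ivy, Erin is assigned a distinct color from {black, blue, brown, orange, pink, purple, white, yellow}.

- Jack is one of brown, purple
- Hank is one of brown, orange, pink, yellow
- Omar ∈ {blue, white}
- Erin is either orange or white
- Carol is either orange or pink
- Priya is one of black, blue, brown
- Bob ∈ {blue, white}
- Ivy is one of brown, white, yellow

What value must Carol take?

Among the 8 variables, black fits only Priya (and all 8 values in {black, blue, brown, orange, pink, purple, white, yellow} must be used), so Priya = black.
Among the 7 still-open variables, purple fits only Jack (and all 7 values in {blue, brown, orange, pink, purple, white, yellow} must be used), so Jack = purple.
Omar and Bob between them cover only {blue, white} — a naked pair. Remove those values from Ivy, Erin.
Erin has just one choice, so Erin = orange. Strike orange from Hank, Carol.
So Carol = pink.

pink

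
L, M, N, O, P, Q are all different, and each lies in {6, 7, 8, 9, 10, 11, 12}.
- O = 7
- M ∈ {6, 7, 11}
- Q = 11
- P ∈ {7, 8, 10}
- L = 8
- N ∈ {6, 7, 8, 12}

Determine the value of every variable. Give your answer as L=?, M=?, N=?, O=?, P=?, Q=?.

L has just one choice, so L = 8. Remove 8 from N, P.
That leaves O = 7. So M, N, P can't be 7.
P must be 10 (only option left).
Q has just one choice, so Q = 11. Eliminate 11 elsewhere: M.
M must be 6 (only option left). Strike 6 from N.
N's domain is down to {12}, so N = 12.

L=8, M=6, N=12, O=7, P=10, Q=11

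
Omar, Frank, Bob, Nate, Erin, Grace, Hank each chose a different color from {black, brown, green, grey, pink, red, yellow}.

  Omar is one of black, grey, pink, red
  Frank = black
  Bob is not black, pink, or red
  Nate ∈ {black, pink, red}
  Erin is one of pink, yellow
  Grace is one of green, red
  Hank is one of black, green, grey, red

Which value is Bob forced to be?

Frank's domain is down to {black}, so Frank = black. Strike black from Omar, Nate, Hank.
The 6 still-open variables together cover exactly {brown, green, grey, pink, red, yellow} — 6 values for 6 variables — and brown appears only in Bob's list, so Bob = brown.

brown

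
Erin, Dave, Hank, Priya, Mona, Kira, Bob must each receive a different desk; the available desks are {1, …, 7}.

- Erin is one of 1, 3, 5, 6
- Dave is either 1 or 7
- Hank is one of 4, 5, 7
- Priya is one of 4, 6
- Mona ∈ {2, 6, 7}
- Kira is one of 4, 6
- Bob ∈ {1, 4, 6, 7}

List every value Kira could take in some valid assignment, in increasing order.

The 7 variables draw from only 7 values {1, 2, 3, 4, 5, 6, 7}, so each is used; only Mona can be 2, hence Mona = 2.
Among the 6 still-open variables, 3 fits only Erin (and all 6 values in {1, 3, 4, 5, 6, 7} must be used), so Erin = 3.
The 5 still-open variables together cover exactly {1, 4, 5, 6, 7} — 5 values for 5 variables — and 5 appears only in Hank's list, so Hank = 5.
Priya and Kira between them cover only {4, 6} — a naked pair. Remove those values from Bob.
No further eliminations apply; Kira can still be any of 4, 6.

4, 6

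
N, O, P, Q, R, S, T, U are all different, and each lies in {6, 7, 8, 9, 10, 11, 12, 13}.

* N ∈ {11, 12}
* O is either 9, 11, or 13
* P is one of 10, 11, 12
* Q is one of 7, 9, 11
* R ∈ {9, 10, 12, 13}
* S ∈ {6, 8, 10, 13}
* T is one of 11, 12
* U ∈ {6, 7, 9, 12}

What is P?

The 8 variables together cover exactly {6, 7, 8, 9, 10, 11, 12, 13} — 8 values for 8 variables — and 8 appears only in S's list, so S = 8.
The 7 still-open variables together cover exactly {6, 7, 9, 10, 11, 12, 13} — 7 values for 7 variables — and 6 appears only in U's list, so U = 6.
Among the 6 still-open variables, 7 fits only Q (and all 6 values in {7, 9, 10, 11, 12, 13} must be used), so Q = 7.
N and T share exactly the 2 values {11, 12}; by pigeonhole those values go to them, so strike 11, 12 from O, P, R.
So P = 10.

10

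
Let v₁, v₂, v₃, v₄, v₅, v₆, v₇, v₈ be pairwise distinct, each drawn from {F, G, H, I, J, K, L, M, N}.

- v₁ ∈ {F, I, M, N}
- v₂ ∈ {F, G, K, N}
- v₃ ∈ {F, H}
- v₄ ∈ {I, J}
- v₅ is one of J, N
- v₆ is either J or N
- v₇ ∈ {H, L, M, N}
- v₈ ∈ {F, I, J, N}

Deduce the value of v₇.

The 2 variables v₅ and v₆ are confined to {J, N}, which locks those values in; drop them from v₁, v₂, v₄, v₇, v₈.
That leaves v₄ = I. Strike I from v₁, v₈.
v₈ has just one choice, so v₈ = F. Strike F from v₁, v₂, v₃.
That leaves v₁ = M. Eliminate M elsewhere: v₇.
v₃ has just one choice, so v₃ = H. Remove H from v₇.
So v₇ = L.

L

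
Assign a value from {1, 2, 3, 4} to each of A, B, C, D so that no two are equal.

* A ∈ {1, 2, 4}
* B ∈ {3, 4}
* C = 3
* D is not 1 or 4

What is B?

4

C must be 3 (only option left). Strike 3 from B, D.
So B = 4.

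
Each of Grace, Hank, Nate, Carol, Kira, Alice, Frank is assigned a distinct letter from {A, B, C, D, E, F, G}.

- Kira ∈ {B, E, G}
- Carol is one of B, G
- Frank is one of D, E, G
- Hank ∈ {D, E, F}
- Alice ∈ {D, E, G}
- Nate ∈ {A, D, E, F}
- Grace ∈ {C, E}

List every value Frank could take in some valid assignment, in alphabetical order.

The 7 variables together cover exactly {A, B, C, D, E, F, G} — 7 values for 7 variables — and A appears only in Nate's list, so Nate = A.
The 6 still-open variables together cover exactly {B, C, D, E, F, G} — 6 values for 6 variables — and C appears only in Grace's list, so Grace = C.
The 5 still-open variables draw from only 5 values {B, D, E, F, G}, so each is used; only Hank can be F, hence Hank = F.
No further eliminations apply; Frank can still be any of D, E, G.

D, E, G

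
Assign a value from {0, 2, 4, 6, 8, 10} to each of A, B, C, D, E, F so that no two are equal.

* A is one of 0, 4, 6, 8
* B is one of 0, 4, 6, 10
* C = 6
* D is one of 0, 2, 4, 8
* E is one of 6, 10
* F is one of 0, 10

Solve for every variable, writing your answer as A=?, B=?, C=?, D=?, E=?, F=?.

C's domain is down to {6}, so C = 6. So A, B, E can't be 6.
E's domain is down to {10}, so E = 10. Remove 10 from B, F.
F's domain is down to {0}, so F = 0. Eliminate 0 elsewhere: A, B, D.
B's domain is down to {4}, so B = 4. Eliminate 4 elsewhere: A, D.
A's domain is down to {8}, so A = 8. Strike 8 from D.
D has just one choice, so D = 2.

A=8, B=4, C=6, D=2, E=10, F=0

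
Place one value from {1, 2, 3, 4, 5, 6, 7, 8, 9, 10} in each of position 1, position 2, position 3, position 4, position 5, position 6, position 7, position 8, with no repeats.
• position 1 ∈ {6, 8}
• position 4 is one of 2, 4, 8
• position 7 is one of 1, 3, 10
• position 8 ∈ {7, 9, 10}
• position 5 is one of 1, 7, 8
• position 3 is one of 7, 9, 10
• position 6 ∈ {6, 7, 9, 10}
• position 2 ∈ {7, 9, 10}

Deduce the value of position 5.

1

position 2, position 3, position 8 share exactly the 3 values {7, 9, 10}; by pigeonhole those values go to them, so strike 7, 9, 10 from position 5, position 6, position 7.
position 6 must be 6 (only option left). Strike 6 from position 1.
That leaves position 1 = 8. Strike 8 from position 4, position 5.
So position 5 = 1.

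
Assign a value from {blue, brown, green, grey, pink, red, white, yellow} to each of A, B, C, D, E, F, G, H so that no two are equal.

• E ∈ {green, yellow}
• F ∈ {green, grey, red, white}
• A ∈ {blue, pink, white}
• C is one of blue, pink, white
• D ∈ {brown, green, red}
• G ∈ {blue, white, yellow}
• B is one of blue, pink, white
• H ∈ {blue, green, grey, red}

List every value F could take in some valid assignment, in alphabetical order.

grey, red

The 8 variables draw from only 8 values {blue, brown, green, grey, pink, red, white, yellow}, so each is used; only D can be brown, hence D = brown.
A, B, C share exactly the 3 values {blue, pink, white}; by pigeonhole those values go to them, so strike blue, pink, white from F, G, H.
G has just one choice, so G = yellow. Remove yellow from E.
E has just one choice, so E = green. Eliminate green elsewhere: F, H.
No further eliminations apply; F can still be any of grey, red.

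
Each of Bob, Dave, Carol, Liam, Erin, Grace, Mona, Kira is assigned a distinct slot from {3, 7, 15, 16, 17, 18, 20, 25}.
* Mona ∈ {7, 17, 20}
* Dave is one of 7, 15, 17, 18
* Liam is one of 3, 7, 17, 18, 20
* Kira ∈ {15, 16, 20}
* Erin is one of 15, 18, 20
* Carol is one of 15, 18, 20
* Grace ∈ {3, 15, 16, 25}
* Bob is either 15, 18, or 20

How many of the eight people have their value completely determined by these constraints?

3

Among the 8 variables, 25 fits only Grace (and all 8 values in {3, 7, 15, 16, 17, 18, 20, 25} must be used), so Grace = 25.
The 7 still-open variables draw from only 7 values {3, 7, 15, 16, 17, 18, 20}, so each is used; only Liam can be 3, hence Liam = 3.
The 6 still-open variables draw from only 6 values {7, 15, 16, 17, 18, 20}, so each is used; only Kira can be 16, hence Kira = 16.
The 3 variables Bob, Carol, Erin are confined to {15, 18, 20}, which locks those values in; drop them from Dave, Mona.
Determined: Liam=3, Grace=25, Kira=16. The other people each still have more than one consistent value. That makes 3.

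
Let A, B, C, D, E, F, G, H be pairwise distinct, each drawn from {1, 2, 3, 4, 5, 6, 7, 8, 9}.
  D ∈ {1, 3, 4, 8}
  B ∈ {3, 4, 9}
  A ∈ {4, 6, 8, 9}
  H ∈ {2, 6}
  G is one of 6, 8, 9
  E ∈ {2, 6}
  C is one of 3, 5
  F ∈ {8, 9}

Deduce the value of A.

Among the 8 variables, 1 fits only D (and all 8 values in {1, 2, 3, 4, 5, 6, 8, 9} must be used), so D = 1.
Among the 7 still-open variables, 5 fits only C (and all 7 values in {2, 3, 4, 5, 6, 8, 9} must be used), so C = 5.
Among the 6 still-open variables, 3 fits only B (and all 6 values in {2, 3, 4, 6, 8, 9} must be used), so B = 3.
The 5 still-open variables draw from only 5 values {2, 4, 6, 8, 9}, so each is used; only A can be 4, hence A = 4.

4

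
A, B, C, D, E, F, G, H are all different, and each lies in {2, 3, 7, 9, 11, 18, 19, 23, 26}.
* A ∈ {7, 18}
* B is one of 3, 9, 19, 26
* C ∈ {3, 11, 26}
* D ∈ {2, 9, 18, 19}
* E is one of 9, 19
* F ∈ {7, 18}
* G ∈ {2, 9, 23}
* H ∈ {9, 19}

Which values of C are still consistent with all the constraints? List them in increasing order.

3, 11, 26

A and F share exactly the 2 values {7, 18}; by pigeonhole those values go to them, so strike 7, 18 from D.
The 2 variables E and H are confined to {9, 19}, which locks those values in; drop them from B, D, G.
D must be 2 (only option left). So G can't be 2.
G has just one choice, so G = 23.
No further eliminations apply; C can still be any of 3, 11, 26.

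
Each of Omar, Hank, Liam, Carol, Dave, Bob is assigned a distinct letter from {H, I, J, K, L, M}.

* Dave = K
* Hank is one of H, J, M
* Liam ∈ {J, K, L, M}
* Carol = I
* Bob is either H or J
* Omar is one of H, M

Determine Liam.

Carol's domain is down to {I}, so Carol = I.
Dave's domain is down to {K}, so Dave = K. Strike K from Liam.
Among the 4 still-open variables, L fits only Liam (and all 4 values in {H, J, L, M} must be used), so Liam = L.

L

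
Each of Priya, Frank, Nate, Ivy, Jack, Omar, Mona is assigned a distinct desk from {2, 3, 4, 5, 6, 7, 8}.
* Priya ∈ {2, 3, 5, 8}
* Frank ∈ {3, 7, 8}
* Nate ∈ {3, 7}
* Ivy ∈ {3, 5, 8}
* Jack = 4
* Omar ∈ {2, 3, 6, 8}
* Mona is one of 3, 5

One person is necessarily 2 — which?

Jack has just one choice, so Jack = 4.
The 6 still-open variables draw from only 6 values {2, 3, 5, 6, 7, 8}, so each is used; only Omar can be 6, hence Omar = 6.
The 5 still-open variables draw from only 5 values {2, 3, 5, 7, 8}, so each is used; only Priya can be 2, hence Priya = 2.

Priya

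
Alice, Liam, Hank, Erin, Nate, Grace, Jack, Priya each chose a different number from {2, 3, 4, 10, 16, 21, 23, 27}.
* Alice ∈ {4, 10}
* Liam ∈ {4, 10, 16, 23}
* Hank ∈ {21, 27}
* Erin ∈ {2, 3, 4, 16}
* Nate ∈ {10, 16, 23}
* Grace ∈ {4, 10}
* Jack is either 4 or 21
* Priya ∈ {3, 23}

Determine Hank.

27

Among the 8 variables, 2 fits only Erin (and all 8 values in {2, 3, 4, 10, 16, 21, 23, 27} must be used), so Erin = 2.
Among the 7 still-open variables, 3 fits only Priya (and all 7 values in {3, 4, 10, 16, 21, 23, 27} must be used), so Priya = 3.
The 6 still-open variables draw from only 6 values {4, 10, 16, 21, 23, 27}, so each is used; only Hank can be 27, hence Hank = 27.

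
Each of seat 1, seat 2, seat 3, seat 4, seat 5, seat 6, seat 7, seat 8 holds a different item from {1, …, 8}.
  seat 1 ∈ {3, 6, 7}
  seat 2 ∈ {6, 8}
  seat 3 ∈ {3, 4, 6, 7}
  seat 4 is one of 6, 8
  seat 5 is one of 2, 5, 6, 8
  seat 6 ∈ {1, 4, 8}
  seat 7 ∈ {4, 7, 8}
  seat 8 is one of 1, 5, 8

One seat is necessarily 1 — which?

seat 6

The 8 variables draw from only 8 values {1, 2, 3, 4, 5, 6, 7, 8}, so each is used; only seat 5 can be 2, hence seat 5 = 2.
The 7 still-open variables draw from only 7 values {1, 3, 4, 5, 6, 7, 8}, so each is used; only seat 8 can be 5, hence seat 8 = 5.
The 6 still-open variables draw from only 6 values {1, 3, 4, 6, 7, 8}, so each is used; only seat 6 can be 1, hence seat 6 = 1.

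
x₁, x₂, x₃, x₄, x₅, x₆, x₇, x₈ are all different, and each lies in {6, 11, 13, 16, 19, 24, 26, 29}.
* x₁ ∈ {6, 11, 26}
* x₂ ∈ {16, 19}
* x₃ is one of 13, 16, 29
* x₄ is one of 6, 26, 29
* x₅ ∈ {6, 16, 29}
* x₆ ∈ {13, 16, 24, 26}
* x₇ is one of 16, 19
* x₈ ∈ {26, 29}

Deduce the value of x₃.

13

Among the 8 variables, 11 fits only x₁ (and all 8 values in {6, 11, 13, 16, 19, 24, 26, 29} must be used), so x₁ = 11.
The 7 still-open variables together cover exactly {6, 13, 16, 19, 24, 26, 29} — 7 values for 7 variables — and 24 appears only in x₆'s list, so x₆ = 24.
Among the 6 still-open variables, 13 fits only x₃ (and all 6 values in {6, 13, 16, 19, 26, 29} must be used), so x₃ = 13.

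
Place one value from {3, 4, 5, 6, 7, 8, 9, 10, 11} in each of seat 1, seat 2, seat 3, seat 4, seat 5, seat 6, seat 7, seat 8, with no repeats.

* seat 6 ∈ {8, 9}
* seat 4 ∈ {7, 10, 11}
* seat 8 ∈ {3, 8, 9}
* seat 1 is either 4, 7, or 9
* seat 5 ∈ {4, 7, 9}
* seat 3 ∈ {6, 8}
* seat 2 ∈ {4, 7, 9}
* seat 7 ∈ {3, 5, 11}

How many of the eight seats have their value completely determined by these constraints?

The 3 variables seat 1, seat 2, seat 5 are confined to {4, 7, 9}, which locks those values in; drop them from seat 4, seat 6, seat 8.
seat 6 must be 8 (only option left). So seat 3, seat 8 can't be 8.
seat 8 must be 3 (only option left). So seat 7 can't be 3.
That leaves seat 3 = 6.
Determined: seat 3=6, seat 6=8, seat 8=3. The other seats each still have more than one consistent value. That makes 3.

3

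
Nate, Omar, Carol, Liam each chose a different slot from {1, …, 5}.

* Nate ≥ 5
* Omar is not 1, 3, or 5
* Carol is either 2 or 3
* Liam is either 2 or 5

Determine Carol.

3

Nate's domain is down to {5}, so Nate = 5. Strike 5 from Liam.
Liam must be 2 (only option left). So Omar, Carol can't be 2.
So Carol = 3.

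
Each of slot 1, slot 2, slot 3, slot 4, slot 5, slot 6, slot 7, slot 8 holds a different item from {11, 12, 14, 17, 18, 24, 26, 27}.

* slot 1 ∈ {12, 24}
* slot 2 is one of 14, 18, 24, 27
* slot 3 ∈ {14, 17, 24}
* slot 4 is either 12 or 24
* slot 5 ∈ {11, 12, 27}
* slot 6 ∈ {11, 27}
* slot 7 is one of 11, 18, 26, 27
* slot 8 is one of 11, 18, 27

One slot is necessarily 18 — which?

The 8 variables draw from only 8 values {11, 12, 14, 17, 18, 24, 26, 27}, so each is used; only slot 3 can be 17, hence slot 3 = 17.
Among the 7 still-open variables, 14 fits only slot 2 (and all 7 values in {11, 12, 14, 18, 24, 26, 27} must be used), so slot 2 = 14.
Among the 6 still-open variables, 26 fits only slot 7 (and all 6 values in {11, 12, 18, 24, 26, 27} must be used), so slot 7 = 26.
The 5 still-open variables together cover exactly {11, 12, 18, 24, 27} — 5 values for 5 variables — and 18 appears only in slot 8's list, so slot 8 = 18.

slot 8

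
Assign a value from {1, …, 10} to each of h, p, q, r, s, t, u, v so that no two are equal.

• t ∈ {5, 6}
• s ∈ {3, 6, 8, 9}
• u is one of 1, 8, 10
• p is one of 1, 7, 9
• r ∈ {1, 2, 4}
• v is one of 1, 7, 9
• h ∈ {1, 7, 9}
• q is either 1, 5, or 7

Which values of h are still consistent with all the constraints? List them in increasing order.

1, 7, 9

h, p, v share exactly the 3 values {1, 7, 9}; by pigeonhole those values go to them, so strike 1, 7, 9 from q, r, s, u.
That leaves q = 5. Eliminate 5 elsewhere: t.
t's domain is down to {6}, so t = 6. Strike 6 from s.
No further eliminations apply; h can still be any of 1, 7, 9.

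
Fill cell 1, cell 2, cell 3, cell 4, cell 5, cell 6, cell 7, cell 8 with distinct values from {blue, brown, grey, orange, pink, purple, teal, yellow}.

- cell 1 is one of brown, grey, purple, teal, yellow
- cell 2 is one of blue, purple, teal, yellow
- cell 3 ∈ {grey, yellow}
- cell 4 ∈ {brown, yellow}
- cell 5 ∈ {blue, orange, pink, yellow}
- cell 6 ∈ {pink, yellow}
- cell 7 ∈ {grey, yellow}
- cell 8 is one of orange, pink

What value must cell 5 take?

cell 3 and cell 7 share exactly the 2 values {grey, yellow}; by pigeonhole those values go to them, so strike grey, yellow from cell 1, cell 2, cell 4, cell 5, cell 6.
cell 4 must be brown (only option left). Eliminate brown elsewhere: cell 1.
cell 6's domain is down to {pink}, so cell 6 = pink. Strike pink from cell 5, cell 8.
cell 8's domain is down to {orange}, so cell 8 = orange. So cell 5 can't be orange.
So cell 5 = blue.

blue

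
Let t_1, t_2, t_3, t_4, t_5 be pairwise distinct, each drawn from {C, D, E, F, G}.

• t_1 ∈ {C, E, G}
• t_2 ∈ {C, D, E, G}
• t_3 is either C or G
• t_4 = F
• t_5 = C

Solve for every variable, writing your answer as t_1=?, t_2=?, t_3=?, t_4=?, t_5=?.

t_1=E, t_2=D, t_3=G, t_4=F, t_5=C

t_4's domain is down to {F}, so t_4 = F.
t_5's domain is down to {C}, so t_5 = C. Strike C from t_1, t_2, t_3.
t_3 must be G (only option left). Eliminate G elsewhere: t_1, t_2.
t_1 has just one choice, so t_1 = E. Remove E from t_2.
t_2's domain is down to {D}, so t_2 = D.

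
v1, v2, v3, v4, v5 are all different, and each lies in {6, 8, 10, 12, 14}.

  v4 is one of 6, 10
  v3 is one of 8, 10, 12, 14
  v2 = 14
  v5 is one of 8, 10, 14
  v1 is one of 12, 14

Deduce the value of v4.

6

v2 has just one choice, so v2 = 14. So v1, v3, v5 can't be 14.
v1 must be 12 (only option left). So v3 can't be 12.
The 3 still-open variables together cover exactly {6, 8, 10} — 3 values for 3 variables — and 6 appears only in v4's list, so v4 = 6.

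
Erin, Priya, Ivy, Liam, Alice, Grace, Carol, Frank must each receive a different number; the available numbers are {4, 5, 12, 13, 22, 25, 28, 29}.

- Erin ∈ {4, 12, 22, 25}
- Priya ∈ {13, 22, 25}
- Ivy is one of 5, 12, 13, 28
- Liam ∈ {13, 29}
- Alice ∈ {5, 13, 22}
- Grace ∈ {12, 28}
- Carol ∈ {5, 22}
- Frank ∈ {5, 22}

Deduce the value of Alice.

Among the 8 variables, 4 fits only Erin (and all 8 values in {4, 5, 12, 13, 22, 25, 28, 29} must be used), so Erin = 4.
Among the 7 still-open variables, 25 fits only Priya (and all 7 values in {5, 12, 13, 22, 25, 28, 29} must be used), so Priya = 25.
The 6 still-open variables draw from only 6 values {5, 12, 13, 22, 28, 29}, so each is used; only Liam can be 29, hence Liam = 29.
Carol and Frank between them cover only {5, 22} — a naked pair. Remove those values from Ivy, Alice.
So Alice = 13.

13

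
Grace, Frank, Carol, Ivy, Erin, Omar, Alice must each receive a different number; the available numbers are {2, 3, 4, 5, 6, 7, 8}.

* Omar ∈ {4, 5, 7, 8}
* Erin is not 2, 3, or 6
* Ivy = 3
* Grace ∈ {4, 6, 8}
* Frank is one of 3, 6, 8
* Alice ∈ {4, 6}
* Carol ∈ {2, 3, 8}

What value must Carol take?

Ivy has just one choice, so Ivy = 3. Eliminate 3 elsewhere: Frank, Carol.
Among the 6 still-open variables, 2 fits only Carol (and all 6 values in {2, 4, 5, 6, 7, 8} must be used), so Carol = 2.

2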